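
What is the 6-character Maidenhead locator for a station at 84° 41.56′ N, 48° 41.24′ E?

Shift to the Maidenhead origin (180°W, 90°S): lon 228.6873, lat 174.6927.
Field: 228.6873/20 → 11 → L, 174.6927/10 → 17 → R; chars LR.
Square: 8.6873/2 → 4, 4.6927/1 → 4; chars 44.
Subsquare: 0.6873/0.0833333 → 8 → i, 0.6927/0.0416667 → 16 → q; chars iq.

LR44iq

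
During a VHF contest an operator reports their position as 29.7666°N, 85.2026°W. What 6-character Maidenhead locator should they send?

EL79js

Add 180° to longitude and 90° to latitude: 94.7974, 119.7666.
Field (20°×10°, letters A–R): lon ⌊94.7974/20⌋ = 4 → E; lat ⌊119.7666/10⌋ = 11 → L.
Square (2°×1°, digits 0–9): lon ⌊14.7974/2⌋ = 7; lat ⌊9.7666/1⌋ = 9.
Subsquare (5′×2.5′, letters a–x): lon ⌊0.7974/0.0833333⌋ = 9 → j; lat ⌊0.7666/0.0416667⌋ = 18 → s.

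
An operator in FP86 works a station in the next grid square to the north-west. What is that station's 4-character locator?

FP77

Longitude square 8; −1 → 7.
Latitude square 6; +1 → 7.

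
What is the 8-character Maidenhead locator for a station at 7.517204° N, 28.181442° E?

Add 180° to longitude and 90° to latitude: 208.18144, 97.51720.
Field (20°×10°, letters A–R): lon ⌊208.18144/20⌋ = 10 → K; lat ⌊97.51720/10⌋ = 9 → J.
Square (2°×1°, digits 0–9): lon ⌊8.18144/2⌋ = 4; lat ⌊7.51720/1⌋ = 7.
Subsquare (5′×2.5′, letters a–x): lon ⌊0.18144/0.0833333⌋ = 2 → c; lat ⌊0.51720/0.0416667⌋ = 12 → m.
Extended square (30″×15″, digits 0–9): lon ⌊0.01478/0.00833333⌋ = 1; lat ⌊0.01720/0.00416667⌋ = 4.

KJ47cm14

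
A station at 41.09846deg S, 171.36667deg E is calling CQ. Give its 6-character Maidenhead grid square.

RE58qv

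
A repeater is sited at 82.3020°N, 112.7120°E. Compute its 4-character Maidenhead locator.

OR62

Add 180° to longitude and 90° to latitude: 292.71, 172.30.
Field (20°×10°, letters A–R): 292.71/20 → 14 → O, 172.30/10 → 17 → R; chars OR.
Square (2°×1°, digits 0–9): 12.71/2 → 6, 2.30/1 → 2; chars 62.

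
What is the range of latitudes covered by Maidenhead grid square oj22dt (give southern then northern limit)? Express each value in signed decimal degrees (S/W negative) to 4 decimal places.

2.7917, 2.8333

Field O=14, J=9: +14·20° lon, +9·10° lat → SW at lon 100°, lat 0°.
Square 2, 2: +2·2° lon, +2·1° lat → SW at lon 104°, lat 2°.
Subsquare d=3, t=19: +3·0.0833333° lon, +19·0.0416667° lat → SW at lon 104.25°, lat 2.79167°.
Cell spans 0.0833333° lon × 0.0416667° lat.
south 2.7917, north 2.8333.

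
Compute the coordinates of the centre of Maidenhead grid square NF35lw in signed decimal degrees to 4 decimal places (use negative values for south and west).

-34.0625, 86.9583

Field N=13, F=5: +13·20° lon, +5·10° lat → SW at lon 80°, lat -40°.
Square 3, 5: +3·2° lon, +5·1° lat → SW at lon 86°, lat -35°.
Subsquare l=11, w=22: +11·0.0833333° lon, +22·0.0416667° lat → SW at lon 86.9167°, lat -34.0833°.
Cell spans 0.0833333° lon × 0.0416667° lat. Centre is SW corner plus half of each.
latitude -34.0625, longitude 86.9583.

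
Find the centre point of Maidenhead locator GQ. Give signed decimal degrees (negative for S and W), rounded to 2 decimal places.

Field G=6, Q=16: +6·20° lon, +16·10° lat → SW at lon -60°, lat 70°.
Cell spans 20° lon × 10° lat. Centre is SW corner plus half of each.
latitude 75.00, longitude -50.00.

75.00, -50.00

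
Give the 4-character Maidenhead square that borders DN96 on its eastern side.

EN06

Longitude square 9; +1 → 10, wraps to 0, carry into field.
Longitude field D = 3; +1 → 4 = E.
The latitude characters are unchanged.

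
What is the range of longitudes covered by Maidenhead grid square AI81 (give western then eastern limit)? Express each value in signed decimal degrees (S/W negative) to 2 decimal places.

Field A=0, I=8: +0·20° lon, +8·10° lat → SW at lon -180°, lat -10°.
Square 8, 1: +8·2° lon, +1·1° lat → SW at lon -164°, lat -9°.
Cell spans 2° lon × 1° lat.
west -164.00, east -162.00.

-164.00, -162.00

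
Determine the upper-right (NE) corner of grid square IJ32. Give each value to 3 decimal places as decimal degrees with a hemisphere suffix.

3.000° N, 12.000° W

Field I=8, J=9: +8·20° lon, +9·10° lat → SW at lon -20°, lat 0°.
Square 3, 2: +3·2° lon, +2·1° lat → SW at lon -14°, lat 2°.
Cell spans 2° lon × 1° lat. NE corner is SW corner plus one full cell.
latitude 3.000° N, longitude 12.000° W.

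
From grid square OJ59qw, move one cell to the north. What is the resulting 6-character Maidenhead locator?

Latitude subsquare w = 22; +1 → 23 = x.
The longitude characters are unchanged.

OJ59qx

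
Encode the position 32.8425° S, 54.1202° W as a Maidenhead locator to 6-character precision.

Shift to the Maidenhead origin (180°W, 90°S): lon 125.8798, lat 57.1575.
Field: lon ⌊125.8798/20⌋ = 6 → G; lat ⌊57.1575/10⌋ = 5 → F.
Square: lon ⌊5.8798/2⌋ = 2; lat ⌊7.1575/1⌋ = 7.
Subsquare: lon ⌊1.8798/0.0833333⌋ = 22 → w; lat ⌊0.1575/0.0416667⌋ = 3 → d.

GF27wd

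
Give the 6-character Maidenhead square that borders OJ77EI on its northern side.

Latitude subsquare i = 8; +1 → 9 = j.
The longitude characters are unchanged.

OJ77ej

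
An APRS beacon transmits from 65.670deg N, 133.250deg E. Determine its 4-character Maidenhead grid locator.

PP65

Add 180° to longitude and 90° to latitude: 313.25, 155.67.
Field: 313.25/20 → 15 → P, 155.67/10 → 15 → P; chars PP.
Square: 13.25/2 → 6, 5.67/1 → 5; chars 65.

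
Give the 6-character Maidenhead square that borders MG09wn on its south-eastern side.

MG09xm

Longitude subsquare w = 22; +1 → 23 = x.
Latitude subsquare n = 13; −1 → 12 = m.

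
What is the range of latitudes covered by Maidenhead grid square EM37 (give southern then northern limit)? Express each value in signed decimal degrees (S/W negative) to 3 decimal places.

Field E=4, M=12: +4·20° lon, +12·10° lat → SW at lon -100°, lat 30°.
Square 3, 7: +3·2° lon, +7·1° lat → SW at lon -94°, lat 37°.
Cell spans 2° lon × 1° lat.
south 37.000, north 38.000.

37.000, 38.000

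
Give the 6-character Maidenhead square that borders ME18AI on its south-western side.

ME08xh

Longitude subsquare a = 0; −1 → -1, wraps to 23 = x, carry into square.
Longitude square 1; −1 → 0.
Latitude subsquare i = 8; −1 → 7 = h.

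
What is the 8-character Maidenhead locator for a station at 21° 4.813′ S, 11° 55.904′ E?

Shift to the Maidenhead origin (180°W, 90°S): lon 191.93173, lat 68.91978.
Field: 191.93173/20 → 9 → J, 68.91978/10 → 6 → G; chars JG.
Square: 11.93173/2 → 5, 8.91978/1 → 8; chars 58.
Subsquare: 1.93173/0.0833333 → 23 → x, 0.91978/0.0416667 → 22 → w; chars xw.
Extended square: 0.01507/0.00833333 → 1, 0.00312/0.00416667 → 0; chars 10.

JG58xw10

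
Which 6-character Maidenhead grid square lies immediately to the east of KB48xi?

Longitude subsquare x = 23; +1 → 24, wraps to 0 = a, carry into square.
Longitude square 4; +1 → 5.
The latitude characters are unchanged.

KB58ai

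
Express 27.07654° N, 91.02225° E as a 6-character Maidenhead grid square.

NL57mb

Add 180° to longitude and 90° to latitude: 271.0222, 117.0765.
Field: 271.0222/20 → 13 → N, 117.0765/10 → 11 → L; chars NL.
Square: 11.0222/2 → 5, 7.0765/1 → 7; chars 57.
Subsquare: 1.0222/0.0833333 → 12 → m, 0.0765/0.0416667 → 1 → b; chars mb.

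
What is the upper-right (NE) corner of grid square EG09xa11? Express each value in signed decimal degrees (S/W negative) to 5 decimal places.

-20.99167, -98.06667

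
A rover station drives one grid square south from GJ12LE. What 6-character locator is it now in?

GJ12ld

Latitude subsquare e = 4; −1 → 3 = d.
The longitude characters are unchanged.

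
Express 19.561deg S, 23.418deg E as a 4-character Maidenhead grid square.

KH10

Add 180° to longitude and 90° to latitude: 203.42, 70.44.
Field: 203.42/20 → 10 → K, 70.44/10 → 7 → H; chars KH.
Square: 3.42/2 → 1, 0.44/1 → 0; chars 10.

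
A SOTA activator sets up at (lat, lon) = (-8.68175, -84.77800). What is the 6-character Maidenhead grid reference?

Add 180° to longitude and 90° to latitude: 95.2220, 81.3183.
Field (20°×10°, letters A–R): lon ⌊95.2220/20⌋ = 4 → E; lat ⌊81.3183/10⌋ = 8 → I.
Square (2°×1°, digits 0–9): lon ⌊15.2220/2⌋ = 7; lat ⌊1.3183/1⌋ = 1.
Subsquare (5′×2.5′, letters a–x): lon ⌊1.2220/0.0833333⌋ = 14 → o; lat ⌊0.3183/0.0416667⌋ = 7 → h.

EI71oh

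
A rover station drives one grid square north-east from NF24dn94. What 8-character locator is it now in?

NF24en05

Longitude extended square 9; +1 → 10, wraps to 0, carry into subsquare.
Longitude subsquare d = 3; +1 → 4 = e.
Latitude extended square 4; +1 → 5.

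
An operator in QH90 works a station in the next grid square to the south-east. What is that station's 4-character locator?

RG09

Longitude square 9; +1 → 10, wraps to 0, carry into field.
Longitude field Q = 16; +1 → 17 = R.
Latitude square 0; −1 → -1, wraps to 9, carry into field.
Latitude field H = 7; −1 → 6 = G.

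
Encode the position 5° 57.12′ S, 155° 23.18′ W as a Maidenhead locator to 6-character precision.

BI24hb

Shift to the Maidenhead origin (180°W, 90°S): lon 24.6137, lat 84.0480.
Field: 24.6137/20 → 1 → B, 84.0480/10 → 8 → I; chars BI.
Square: 4.6137/2 → 2, 4.0480/1 → 4; chars 24.
Subsquare: 0.6137/0.0833333 → 7 → h, 0.0480/0.0416667 → 1 → b; chars hb.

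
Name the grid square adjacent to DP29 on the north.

Latitude square 9; +1 → 10, wraps to 0, carry into field.
Latitude field P = 15; +1 → 16 = Q.
The longitude characters are unchanged.

DQ20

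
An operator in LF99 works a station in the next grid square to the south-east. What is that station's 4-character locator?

Longitude square 9; +1 → 10, wraps to 0, carry into field.
Longitude field L = 11; +1 → 12 = M.
Latitude square 9; −1 → 8.

MF08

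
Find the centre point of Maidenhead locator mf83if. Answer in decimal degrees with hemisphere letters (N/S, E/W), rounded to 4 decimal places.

Field M=12, F=5: +12·20° lon, +5·10° lat → SW at lon 60°, lat -40°.
Square 8, 3: +8·2° lon, +3·1° lat → SW at lon 76°, lat -37°.
Subsquare i=8, f=5: +8·0.0833333° lon, +5·0.0416667° lat → SW at lon 76.6667°, lat -36.7917°.
Cell spans 0.0833333° lon × 0.0416667° lat. Centre is SW corner plus half of each.
latitude 36.7708° S, longitude 76.7083° E.

36.7708° S, 76.7083° E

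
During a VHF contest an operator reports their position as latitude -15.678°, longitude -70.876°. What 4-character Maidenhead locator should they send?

FH44

Shift to the Maidenhead origin (180°W, 90°S): lon 109.12, lat 74.32.
Field: lon ⌊109.12/20⌋ = 5 → F; lat ⌊74.32/10⌋ = 7 → H.
Square: lon ⌊9.12/2⌋ = 4; lat ⌊4.32/1⌋ = 4.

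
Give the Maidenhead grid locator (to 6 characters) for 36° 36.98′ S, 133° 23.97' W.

CF33hj

Add 180° to longitude and 90° to latitude: 46.6005, 53.3837.
Field: lon ⌊46.6005/20⌋ = 2 → C; lat ⌊53.3837/10⌋ = 5 → F.
Square: lon ⌊6.6005/2⌋ = 3; lat ⌊3.3837/1⌋ = 3.
Subsquare: lon ⌊0.6005/0.0833333⌋ = 7 → h; lat ⌊0.3837/0.0416667⌋ = 9 → j.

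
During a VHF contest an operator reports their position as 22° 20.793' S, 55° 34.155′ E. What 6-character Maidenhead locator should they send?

LG77sp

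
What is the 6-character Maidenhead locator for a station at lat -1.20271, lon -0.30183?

II98ut

Shift to the Maidenhead origin (180°W, 90°S): lon 179.6982, lat 88.7973.
Field (20°×10°, letters A–R): 179.6982/20 → 8 → I, 88.7973/10 → 8 → I; chars II.
Square (2°×1°, digits 0–9): 19.6982/2 → 9, 8.7973/1 → 8; chars 98.
Subsquare (5′×2.5′, letters a–x): 1.6982/0.0833333 → 20 → u, 0.7973/0.0416667 → 19 → t; chars ut.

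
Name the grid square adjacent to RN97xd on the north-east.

AN07ae

Longitude subsquare x = 23; +1 → 24, wraps to 0 = a, carry into square.
Longitude square 9; +1 → 10, wraps to 0, carry into field.
Longitude field R = 17; +1 → 18, wraps to 0 = A, wrapping around the antimeridian.
Latitude subsquare d = 3; +1 → 4 = e.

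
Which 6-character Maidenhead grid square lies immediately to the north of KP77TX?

KP78ta

Latitude subsquare x = 23; +1 → 24, wraps to 0 = a, carry into square.
Latitude square 7; +1 → 8.
The longitude characters are unchanged.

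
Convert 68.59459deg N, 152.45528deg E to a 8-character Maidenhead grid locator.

Add 180° to longitude and 90° to latitude: 332.45528, 158.59459.
Field: 332.45528/20 → 16 → Q, 158.59459/10 → 15 → P; chars QP.
Square: 12.45528/2 → 6, 8.59459/1 → 8; chars 68.
Subsquare: 0.45528/0.0833333 → 5 → f, 0.59459/0.0416667 → 14 → o; chars fo.
Extended square: 0.03861/0.00833333 → 4, 0.01126/0.00416667 → 2; chars 42.

QP68fo42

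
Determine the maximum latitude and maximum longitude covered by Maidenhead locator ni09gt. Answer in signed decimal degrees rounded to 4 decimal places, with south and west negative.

-0.1667, 80.5833

Field N=13, I=8: +13·20° lon, +8·10° lat → SW at lon 80°, lat -10°.
Square 0, 9: +0·2° lon, +9·1° lat → SW at lon 80°, lat -1°.
Subsquare g=6, t=19: +6·0.0833333° lon, +19·0.0416667° lat → SW at lon 80.5°, lat -0.208333°.
Cell spans 0.0833333° lon × 0.0416667° lat. NE corner is SW corner plus one full cell.
latitude -0.1667, longitude 80.5833.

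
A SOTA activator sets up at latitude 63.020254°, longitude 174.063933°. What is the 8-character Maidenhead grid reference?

Shift to the Maidenhead origin (180°W, 90°S): lon 354.06393, lat 153.02025.
Field: 354.06393/20 → 17 → R, 153.02025/10 → 15 → P; chars RP.
Square: 14.06393/2 → 7, 3.02025/1 → 3; chars 73.
Subsquare: 0.06393/0.0833333 → 0 → a, 0.02025/0.0416667 → 0 → a; chars aa.
Extended square: 0.06393/0.00833333 → 7, 0.02025/0.00416667 → 4; chars 74.

RP73aa74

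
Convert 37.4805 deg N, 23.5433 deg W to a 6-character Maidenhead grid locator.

HM87fl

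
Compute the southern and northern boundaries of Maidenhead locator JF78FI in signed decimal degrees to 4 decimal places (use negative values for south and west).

-31.6667, -31.6250

Field J=9, F=5: +9·20° lon, +5·10° lat → SW at lon 0°, lat -40°.
Square 7, 8: +7·2° lon, +8·1° lat → SW at lon 14°, lat -32°.
Subsquare f=5, i=8: +5·0.0833333° lon, +8·0.0416667° lat → SW at lon 14.4167°, lat -31.6667°.
Cell spans 0.0833333° lon × 0.0416667° lat.
south -31.6667, north -31.6250.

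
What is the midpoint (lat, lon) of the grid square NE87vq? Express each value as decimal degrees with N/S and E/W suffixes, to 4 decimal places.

42.3125° S, 97.7917° E

Field N=13, E=4: +13·20° lon, +4·10° lat → SW at lon 80°, lat -50°.
Square 8, 7: +8·2° lon, +7·1° lat → SW at lon 96°, lat -43°.
Subsquare v=21, q=16: +21·0.0833333° lon, +16·0.0416667° lat → SW at lon 97.75°, lat -42.3333°.
Cell spans 0.0833333° lon × 0.0416667° lat. Centre is SW corner plus half of each.
latitude 42.3125° S, longitude 97.7917° E.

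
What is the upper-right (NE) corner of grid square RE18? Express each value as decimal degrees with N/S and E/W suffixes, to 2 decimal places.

Field R=17, E=4: +17·20° lon, +4·10° lat → SW at lon 160°, lat -50°.
Square 1, 8: +1·2° lon, +8·1° lat → SW at lon 162°, lat -42°.
Cell spans 2° lon × 1° lat. NE corner is SW corner plus one full cell.
latitude 41.00° S, longitude 164.00° E.

41.00° S, 164.00° E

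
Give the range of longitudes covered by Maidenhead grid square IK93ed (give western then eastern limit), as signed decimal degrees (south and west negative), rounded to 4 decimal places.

-1.6667, -1.5833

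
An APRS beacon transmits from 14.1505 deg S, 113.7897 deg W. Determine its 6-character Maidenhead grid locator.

DH35cu

Offset from 180°W / 90°S: lon 66.2103°, lat 75.8495°.
Field: 66.2103/20 → 3 → D, 75.8495/10 → 7 → H; chars DH.
Square: 6.2103/2 → 3, 5.8495/1 → 5; chars 35.
Subsquare: 0.2103/0.0833333 → 2 → c, 0.8495/0.0416667 → 20 → u; chars cu.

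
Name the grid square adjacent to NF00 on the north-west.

Longitude square 0; −1 → -1, wraps to 9, carry into field.
Longitude field N = 13; −1 → 12 = M.
Latitude square 0; +1 → 1.

MF91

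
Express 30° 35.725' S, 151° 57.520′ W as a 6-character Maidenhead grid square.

BF49aj

Offset from 180°W / 90°S: lon 28.0413°, lat 59.4046°.
Field: lon ⌊28.0413/20⌋ = 1 → B; lat ⌊59.4046/10⌋ = 5 → F.
Square: lon ⌊8.0413/2⌋ = 4; lat ⌊9.4046/1⌋ = 9.
Subsquare: lon ⌊0.0413/0.0833333⌋ = 0 → a; lat ⌊0.4046/0.0416667⌋ = 9 → j.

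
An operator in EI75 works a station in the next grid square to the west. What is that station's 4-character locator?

Longitude square 7; −1 → 6.
The latitude characters are unchanged.

EI65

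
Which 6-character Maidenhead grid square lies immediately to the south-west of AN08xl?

AN08wk

Longitude subsquare x = 23; −1 → 22 = w.
Latitude subsquare l = 11; −1 → 10 = k.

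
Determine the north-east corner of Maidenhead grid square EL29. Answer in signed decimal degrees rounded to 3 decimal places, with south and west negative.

30.000, -94.000

Field E=4, L=11: +4·20° lon, +11·10° lat → SW at lon -100°, lat 20°.
Square 2, 9: +2·2° lon, +9·1° lat → SW at lon -96°, lat 29°.
Cell spans 2° lon × 1° lat. NE corner is SW corner plus one full cell.
latitude 30.000, longitude -94.000.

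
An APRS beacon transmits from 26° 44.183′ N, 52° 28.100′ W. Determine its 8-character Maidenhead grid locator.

GL36sr36

Shift to the Maidenhead origin (180°W, 90°S): lon 127.53167, lat 116.73638.
Field: 127.53167/20 → 6 → G, 116.73638/10 → 11 → L; chars GL.
Square: 7.53167/2 → 3, 6.73638/1 → 6; chars 36.
Subsquare: 1.53167/0.0833333 → 18 → s, 0.73638/0.0416667 → 17 → r; chars sr.
Extended square: 0.03167/0.00833333 → 3, 0.02805/0.00416667 → 6; chars 36.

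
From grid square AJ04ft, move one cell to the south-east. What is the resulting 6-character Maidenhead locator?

AJ04gs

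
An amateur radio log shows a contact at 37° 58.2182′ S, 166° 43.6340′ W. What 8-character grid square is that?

AF62pa27

Offset from 180°W / 90°S: lon 13.27277°, lat 52.02970°.
Field: 13.27277/20 → 0 → A, 52.02970/10 → 5 → F; chars AF.
Square: 13.27277/2 → 6, 2.02970/1 → 2; chars 62.
Subsquare: 1.27277/0.0833333 → 15 → p, 0.02970/0.0416667 → 0 → a; chars pa.
Extended square: 0.02277/0.00833333 → 2, 0.02970/0.00416667 → 7; chars 27.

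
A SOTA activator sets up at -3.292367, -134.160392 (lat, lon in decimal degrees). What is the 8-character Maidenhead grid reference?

CI26wq09

Shift to the Maidenhead origin (180°W, 90°S): lon 45.83961, lat 86.70763.
Field: lon ⌊45.83961/20⌋ = 2 → C; lat ⌊86.70763/10⌋ = 8 → I.
Square: lon ⌊5.83961/2⌋ = 2; lat ⌊6.70763/1⌋ = 6.
Subsquare: lon ⌊1.83961/0.0833333⌋ = 22 → w; lat ⌊0.70763/0.0416667⌋ = 16 → q.
Extended square: lon ⌊0.00627/0.00833333⌋ = 0; lat ⌊0.04097/0.00416667⌋ = 9.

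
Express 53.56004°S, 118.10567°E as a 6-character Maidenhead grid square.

Shift to the Maidenhead origin (180°W, 90°S): lon 298.1057, lat 36.4400.
Field: 298.1057/20 → 14 → O, 36.4400/10 → 3 → D; chars OD.
Square: 18.1057/2 → 9, 6.4400/1 → 6; chars 96.
Subsquare: 0.1057/0.0833333 → 1 → b, 0.4400/0.0416667 → 10 → k; chars bk.

OD96bk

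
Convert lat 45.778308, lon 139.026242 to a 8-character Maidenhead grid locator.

Add 180° to longitude and 90° to latitude: 319.02624, 135.77831.
Field: 319.02624/20 → 15 → P, 135.77831/10 → 13 → N; chars PN.
Square: 19.02624/2 → 9, 5.77831/1 → 5; chars 95.
Subsquare: 1.02624/0.0833333 → 12 → m, 0.77831/0.0416667 → 18 → s; chars ms.
Extended square: 0.02624/0.00833333 → 3, 0.02831/0.00416667 → 6; chars 36.

PN95ms36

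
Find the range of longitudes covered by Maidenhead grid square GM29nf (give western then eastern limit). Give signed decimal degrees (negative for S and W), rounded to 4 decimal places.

-54.9167, -54.8333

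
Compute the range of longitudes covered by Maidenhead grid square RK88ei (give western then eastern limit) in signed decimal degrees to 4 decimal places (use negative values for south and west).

Field R=17, K=10: +17·20° lon, +10·10° lat → SW at lon 160°, lat 10°.
Square 8, 8: +8·2° lon, +8·1° lat → SW at lon 176°, lat 18°.
Subsquare e=4, i=8: +4·0.0833333° lon, +8·0.0416667° lat → SW at lon 176.333°, lat 18.3333°.
Cell spans 0.0833333° lon × 0.0416667° lat.
west 176.3333, east 176.4167.

176.3333, 176.4167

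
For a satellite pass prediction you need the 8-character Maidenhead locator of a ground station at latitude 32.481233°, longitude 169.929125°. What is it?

RM42xl15

Shift to the Maidenhead origin (180°W, 90°S): lon 349.92912, lat 122.48123.
Field (20°×10°, letters A–R): 349.92912/20 → 17 → R, 122.48123/10 → 12 → M; chars RM.
Square (2°×1°, digits 0–9): 9.92912/2 → 4, 2.48123/1 → 2; chars 42.
Subsquare (5′×2.5′, letters a–x): 1.92912/0.0833333 → 23 → x, 0.48123/0.0416667 → 11 → l; chars xl.
Extended square (30″×15″, digits 0–9): 0.01246/0.00833333 → 1, 0.02290/0.00416667 → 5; chars 15.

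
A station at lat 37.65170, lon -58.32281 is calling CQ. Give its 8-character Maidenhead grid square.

GM07up16

Add 180° to longitude and 90° to latitude: 121.67719, 127.65170.
Field: 121.67719/20 → 6 → G, 127.65170/10 → 12 → M; chars GM.
Square: 1.67719/2 → 0, 7.65170/1 → 7; chars 07.
Subsquare: 1.67719/0.0833333 → 20 → u, 0.65170/0.0416667 → 15 → p; chars up.
Extended square: 0.01052/0.00833333 → 1, 0.02670/0.00416667 → 6; chars 16.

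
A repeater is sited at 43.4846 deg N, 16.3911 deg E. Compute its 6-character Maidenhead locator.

Add 180° to longitude and 90° to latitude: 196.3911, 133.4846.
Field: 196.3911/20 → 9 → J, 133.4846/10 → 13 → N; chars JN.
Square: 16.3911/2 → 8, 3.4846/1 → 3; chars 83.
Subsquare: 0.3911/0.0833333 → 4 → e, 0.4846/0.0416667 → 11 → l; chars el.

JN83el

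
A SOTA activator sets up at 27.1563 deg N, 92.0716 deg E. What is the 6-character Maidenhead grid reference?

NL67ad

Shift to the Maidenhead origin (180°W, 90°S): lon 272.0716, lat 117.1563.
Field: lon ⌊272.0716/20⌋ = 13 → N; lat ⌊117.1563/10⌋ = 11 → L.
Square: lon ⌊12.0716/2⌋ = 6; lat ⌊7.1563/1⌋ = 7.
Subsquare: lon ⌊0.0716/0.0833333⌋ = 0 → a; lat ⌊0.1563/0.0416667⌋ = 3 → d.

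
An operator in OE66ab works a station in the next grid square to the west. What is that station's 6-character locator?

OE56xb

Longitude subsquare a = 0; −1 → -1, wraps to 23 = x, carry into square.
Longitude square 6; −1 → 5.
The latitude characters are unchanged.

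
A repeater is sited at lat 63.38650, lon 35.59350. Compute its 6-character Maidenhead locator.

KP73tj

Add 180° to longitude and 90° to latitude: 215.5935, 153.3865.
Field (20°×10°, letters A–R): lon ⌊215.5935/20⌋ = 10 → K; lat ⌊153.3865/10⌋ = 15 → P.
Square (2°×1°, digits 0–9): lon ⌊15.5935/2⌋ = 7; lat ⌊3.3865/1⌋ = 3.
Subsquare (5′×2.5′, letters a–x): lon ⌊1.5935/0.0833333⌋ = 19 → t; lat ⌊0.3865/0.0416667⌋ = 9 → j.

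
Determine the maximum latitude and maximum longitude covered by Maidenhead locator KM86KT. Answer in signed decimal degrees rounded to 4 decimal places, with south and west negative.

36.8333, 36.9167

Field K=10, M=12: +10·20° lon, +12·10° lat → SW at lon 20°, lat 30°.
Square 8, 6: +8·2° lon, +6·1° lat → SW at lon 36°, lat 36°.
Subsquare k=10, t=19: +10·0.0833333° lon, +19·0.0416667° lat → SW at lon 36.8333°, lat 36.7917°.
Cell spans 0.0833333° lon × 0.0416667° lat. NE corner is SW corner plus one full cell.
latitude 36.8333, longitude 36.9167.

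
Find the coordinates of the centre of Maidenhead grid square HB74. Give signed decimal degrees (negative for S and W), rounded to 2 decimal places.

Field H=7, B=1: +7·20° lon, +1·10° lat → SW at lon -40°, lat -80°.
Square 7, 4: +7·2° lon, +4·1° lat → SW at lon -26°, lat -76°.
Cell spans 2° lon × 1° lat. Centre is SW corner plus half of each.
latitude -75.50, longitude -25.00.

-75.50, -25.00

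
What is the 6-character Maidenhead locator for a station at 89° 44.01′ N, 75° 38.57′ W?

FR29er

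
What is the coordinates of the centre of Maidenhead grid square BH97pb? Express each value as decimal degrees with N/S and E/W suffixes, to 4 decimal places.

12.9375° S, 140.7083° W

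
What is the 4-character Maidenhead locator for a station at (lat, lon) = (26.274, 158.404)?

QL96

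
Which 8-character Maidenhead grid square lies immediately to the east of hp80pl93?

Longitude extended square 9; +1 → 10, wraps to 0, carry into subsquare.
Longitude subsquare p = 15; +1 → 16 = q.
The latitude characters are unchanged.

HP80ql03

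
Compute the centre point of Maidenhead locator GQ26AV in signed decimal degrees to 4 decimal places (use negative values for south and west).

Field G=6, Q=16: +6·20° lon, +16·10° lat → SW at lon -60°, lat 70°.
Square 2, 6: +2·2° lon, +6·1° lat → SW at lon -56°, lat 76°.
Subsquare a=0, v=21: +0·0.0833333° lon, +21·0.0416667° lat → SW at lon -56°, lat 76.875°.
Cell spans 0.0833333° lon × 0.0416667° lat. Centre is SW corner plus half of each.
latitude 76.8958, longitude -55.9583.

76.8958, -55.9583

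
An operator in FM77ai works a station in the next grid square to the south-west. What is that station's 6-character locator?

Longitude subsquare a = 0; −1 → -1, wraps to 23 = x, carry into square.
Longitude square 7; −1 → 6.
Latitude subsquare i = 8; −1 → 7 = h.

FM67xh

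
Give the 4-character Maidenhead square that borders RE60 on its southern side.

RD69

Latitude square 0; −1 → -1, wraps to 9, carry into field.
Latitude field E = 4; −1 → 3 = D.
The longitude characters are unchanged.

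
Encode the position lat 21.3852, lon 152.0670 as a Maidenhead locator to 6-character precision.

QL61aj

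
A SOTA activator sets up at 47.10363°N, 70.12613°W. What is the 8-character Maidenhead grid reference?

FN47wc44

Offset from 180°W / 90°S: lon 109.87387°, lat 137.10363°.
Field: lon ⌊109.87387/20⌋ = 5 → F; lat ⌊137.10363/10⌋ = 13 → N.
Square: lon ⌊9.87387/2⌋ = 4; lat ⌊7.10363/1⌋ = 7.
Subsquare: lon ⌊1.87387/0.0833333⌋ = 22 → w; lat ⌊0.10363/0.0416667⌋ = 2 → c.
Extended square: lon ⌊0.04054/0.00833333⌋ = 4; lat ⌊0.02030/0.00416667⌋ = 4.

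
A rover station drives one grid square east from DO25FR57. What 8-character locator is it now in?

DO25fr67

Longitude extended square 5; +1 → 6.
The latitude characters are unchanged.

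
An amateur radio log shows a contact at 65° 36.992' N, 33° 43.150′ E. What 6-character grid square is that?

KP65uo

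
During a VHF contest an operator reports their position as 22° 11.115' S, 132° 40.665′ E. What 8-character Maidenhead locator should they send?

PG67it15

Add 180° to longitude and 90° to latitude: 312.67775, 67.81475.
Field: lon ⌊312.67775/20⌋ = 15 → P; lat ⌊67.81475/10⌋ = 6 → G.
Square: lon ⌊12.67775/2⌋ = 6; lat ⌊7.81475/1⌋ = 7.
Subsquare: lon ⌊0.67775/0.0833333⌋ = 8 → i; lat ⌊0.81475/0.0416667⌋ = 19 → t.
Extended square: lon ⌊0.01108/0.00833333⌋ = 1; lat ⌊0.02308/0.00416667⌋ = 5.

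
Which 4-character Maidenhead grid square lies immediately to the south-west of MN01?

LN90

Longitude square 0; −1 → -1, wraps to 9, carry into field.
Longitude field M = 12; −1 → 11 = L.
Latitude square 1; −1 → 0.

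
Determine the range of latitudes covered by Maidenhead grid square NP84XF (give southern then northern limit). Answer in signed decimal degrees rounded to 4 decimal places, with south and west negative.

64.2083, 64.2500

Field N=13, P=15: +13·20° lon, +15·10° lat → SW at lon 80°, lat 60°.
Square 8, 4: +8·2° lon, +4·1° lat → SW at lon 96°, lat 64°.
Subsquare x=23, f=5: +23·0.0833333° lon, +5·0.0416667° lat → SW at lon 97.9167°, lat 64.2083°.
Cell spans 0.0833333° lon × 0.0416667° lat.
south 64.2083, north 64.2500.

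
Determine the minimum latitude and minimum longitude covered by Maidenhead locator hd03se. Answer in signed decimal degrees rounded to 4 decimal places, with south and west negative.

-56.8333, -38.5000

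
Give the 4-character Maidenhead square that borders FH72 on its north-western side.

Longitude square 7; −1 → 6.
Latitude square 2; +1 → 3.

FH63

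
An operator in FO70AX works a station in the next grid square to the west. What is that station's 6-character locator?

FO60xx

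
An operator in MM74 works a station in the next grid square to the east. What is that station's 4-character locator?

Longitude square 7; +1 → 8.
The latitude characters are unchanged.

MM84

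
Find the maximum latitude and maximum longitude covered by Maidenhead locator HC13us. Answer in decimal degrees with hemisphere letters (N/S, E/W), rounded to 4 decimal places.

66.2083° S, 36.2500° W

Field H=7, C=2: +7·20° lon, +2·10° lat → SW at lon -40°, lat -70°.
Square 1, 3: +1·2° lon, +3·1° lat → SW at lon -38°, lat -67°.
Subsquare u=20, s=18: +20·0.0833333° lon, +18·0.0416667° lat → SW at lon -36.3333°, lat -66.25°.
Cell spans 0.0833333° lon × 0.0416667° lat. NE corner is SW corner plus one full cell.
latitude 66.2083° S, longitude 36.2500° W.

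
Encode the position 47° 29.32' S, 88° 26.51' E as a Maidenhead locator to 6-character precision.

NE42fm

Add 180° to longitude and 90° to latitude: 268.4418, 42.5113.
Field: lon ⌊268.4418/20⌋ = 13 → N; lat ⌊42.5113/10⌋ = 4 → E.
Square: lon ⌊8.4418/2⌋ = 4; lat ⌊2.5113/1⌋ = 2.
Subsquare: lon ⌊0.4418/0.0833333⌋ = 5 → f; lat ⌊0.5113/0.0416667⌋ = 12 → m.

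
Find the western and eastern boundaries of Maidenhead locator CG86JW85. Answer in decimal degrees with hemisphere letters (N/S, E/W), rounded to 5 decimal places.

123.18333° W, 123.17500° W

Field C=2, G=6: +2·20° lon, +6·10° lat → SW at lon -140°, lat -30°.
Square 8, 6: +8·2° lon, +6·1° lat → SW at lon -124°, lat -24°.
Subsquare j=9, w=22: +9·0.0833333° lon, +22·0.0416667° lat → SW at lon -123.25°, lat -23.0833°.
Extended square 8, 5: +8·0.00833333° lon, +5·0.00416667° lat → SW at lon -123.183°, lat -23.0625°.
Cell spans 0.00833333° lon × 0.00416667° lat.
west 123.18333° W, east 123.17500° W.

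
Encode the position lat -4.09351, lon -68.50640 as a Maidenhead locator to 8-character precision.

FI55rv97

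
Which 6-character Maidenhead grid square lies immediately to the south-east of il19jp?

IL19ko

Longitude subsquare j = 9; +1 → 10 = k.
Latitude subsquare p = 15; −1 → 14 = o.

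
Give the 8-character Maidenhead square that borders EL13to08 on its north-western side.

Longitude extended square 0; −1 → -1, wraps to 9, carry into subsquare.
Longitude subsquare t = 19; −1 → 18 = s.
Latitude extended square 8; +1 → 9.

EL13so99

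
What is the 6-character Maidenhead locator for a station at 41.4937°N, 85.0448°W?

Offset from 180°W / 90°S: lon 94.9552°, lat 131.4937°.
Field: lon ⌊94.9552/20⌋ = 4 → E; lat ⌊131.4937/10⌋ = 13 → N.
Square: lon ⌊14.9552/2⌋ = 7; lat ⌊1.4937/1⌋ = 1.
Subsquare: lon ⌊0.9552/0.0833333⌋ = 11 → l; lat ⌊0.4937/0.0416667⌋ = 11 → l.

EN71ll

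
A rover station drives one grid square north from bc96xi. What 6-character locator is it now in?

BC96xj

Latitude subsquare i = 8; +1 → 9 = j.
The longitude characters are unchanged.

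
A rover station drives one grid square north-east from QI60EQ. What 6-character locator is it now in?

QI60fr

Longitude subsquare e = 4; +1 → 5 = f.
Latitude subsquare q = 16; +1 → 17 = r.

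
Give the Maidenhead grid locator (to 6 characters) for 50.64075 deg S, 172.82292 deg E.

RD69ji

Shift to the Maidenhead origin (180°W, 90°S): lon 352.8229, lat 39.3593.
Field (20°×10°, letters A–R): 352.8229/20 → 17 → R, 39.3593/10 → 3 → D; chars RD.
Square (2°×1°, digits 0–9): 12.8229/2 → 6, 9.3593/1 → 9; chars 69.
Subsquare (5′×2.5′, letters a–x): 0.8229/0.0833333 → 9 → j, 0.3593/0.0416667 → 8 → i; chars ji.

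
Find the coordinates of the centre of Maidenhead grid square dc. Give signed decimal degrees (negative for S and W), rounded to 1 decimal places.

-65.0, -110.0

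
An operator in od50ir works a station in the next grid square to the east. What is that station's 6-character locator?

Longitude subsquare i = 8; +1 → 9 = j.
The latitude characters are unchanged.

OD50jr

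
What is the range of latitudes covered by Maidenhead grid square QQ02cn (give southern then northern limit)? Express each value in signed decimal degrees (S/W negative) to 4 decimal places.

72.5417, 72.5833

Field Q=16, Q=16: +16·20° lon, +16·10° lat → SW at lon 140°, lat 70°.
Square 0, 2: +0·2° lon, +2·1° lat → SW at lon 140°, lat 72°.
Subsquare c=2, n=13: +2·0.0833333° lon, +13·0.0416667° lat → SW at lon 140.167°, lat 72.5417°.
Cell spans 0.0833333° lon × 0.0416667° lat.
south 72.5417, north 72.5833.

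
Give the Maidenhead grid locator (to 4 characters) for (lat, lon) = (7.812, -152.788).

BJ37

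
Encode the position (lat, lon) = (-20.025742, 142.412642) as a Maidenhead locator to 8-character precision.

QG19ex93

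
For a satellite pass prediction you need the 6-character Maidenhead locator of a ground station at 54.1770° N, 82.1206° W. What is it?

EO84we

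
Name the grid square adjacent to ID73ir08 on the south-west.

ID73hr97

Longitude extended square 0; −1 → -1, wraps to 9, carry into subsquare.
Longitude subsquare i = 8; −1 → 7 = h.
Latitude extended square 8; −1 → 7.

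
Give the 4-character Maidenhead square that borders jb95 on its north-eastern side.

Longitude square 9; +1 → 10, wraps to 0, carry into field.
Longitude field J = 9; +1 → 10 = K.
Latitude square 5; +1 → 6.

KB06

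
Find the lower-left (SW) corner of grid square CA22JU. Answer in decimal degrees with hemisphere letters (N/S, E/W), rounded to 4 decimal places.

Field C=2, A=0: +2·20° lon, +0·10° lat → SW at lon -140°, lat -90°.
Square 2, 2: +2·2° lon, +2·1° lat → SW at lon -136°, lat -88°.
Subsquare j=9, u=20: +9·0.0833333° lon, +20·0.0416667° lat → SW at lon -135.25°, lat -87.1667°.
latitude 87.1667° S, longitude 135.2500° W.

87.1667° S, 135.2500° W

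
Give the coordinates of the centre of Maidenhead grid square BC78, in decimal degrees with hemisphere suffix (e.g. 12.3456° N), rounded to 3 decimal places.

Field B=1, C=2: +1·20° lon, +2·10° lat → SW at lon -160°, lat -70°.
Square 7, 8: +7·2° lon, +8·1° lat → SW at lon -146°, lat -62°.
Cell spans 2° lon × 1° lat. Centre is SW corner plus half of each.
latitude 61.500° S, longitude 145.000° W.

61.500° S, 145.000° W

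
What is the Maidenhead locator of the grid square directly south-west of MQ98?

Longitude square 9; −1 → 8.
Latitude square 8; −1 → 7.

MQ87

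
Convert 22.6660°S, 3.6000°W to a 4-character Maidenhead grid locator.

IG87

Add 180° to longitude and 90° to latitude: 176.40, 67.33.
Field: lon ⌊176.40/20⌋ = 8 → I; lat ⌊67.33/10⌋ = 6 → G.
Square: lon ⌊16.40/2⌋ = 8; lat ⌊7.33/1⌋ = 7.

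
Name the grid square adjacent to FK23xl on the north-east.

Longitude subsquare x = 23; +1 → 24, wraps to 0 = a, carry into square.
Longitude square 2; +1 → 3.
Latitude subsquare l = 11; +1 → 12 = m.

FK33am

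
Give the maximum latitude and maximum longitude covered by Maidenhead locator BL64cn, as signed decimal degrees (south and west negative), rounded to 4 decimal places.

24.5833, -147.7500

Field B=1, L=11: +1·20° lon, +11·10° lat → SW at lon -160°, lat 20°.
Square 6, 4: +6·2° lon, +4·1° lat → SW at lon -148°, lat 24°.
Subsquare c=2, n=13: +2·0.0833333° lon, +13·0.0416667° lat → SW at lon -147.833°, lat 24.5417°.
Cell spans 0.0833333° lon × 0.0416667° lat. NE corner is SW corner plus one full cell.
latitude 24.5833, longitude -147.7500.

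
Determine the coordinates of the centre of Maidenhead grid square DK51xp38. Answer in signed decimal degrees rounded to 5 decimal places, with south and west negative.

Field D=3, K=10: +3·20° lon, +10·10° lat → SW at lon -120°, lat 10°.
Square 5, 1: +5·2° lon, +1·1° lat → SW at lon -110°, lat 11°.
Subsquare x=23, p=15: +23·0.0833333° lon, +15·0.0416667° lat → SW at lon -108.083°, lat 11.625°.
Extended square 3, 8: +3·0.00833333° lon, +8·0.00416667° lat → SW at lon -108.058°, lat 11.6583°.
Cell spans 0.00833333° lon × 0.00416667° lat. Centre is SW corner plus half of each.
latitude 11.66042, longitude -108.05417.

11.66042, -108.05417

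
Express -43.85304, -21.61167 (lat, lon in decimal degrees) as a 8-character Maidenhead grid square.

Shift to the Maidenhead origin (180°W, 90°S): lon 158.38833, lat 46.14696.
Field (20°×10°, letters A–R): lon ⌊158.38833/20⌋ = 7 → H; lat ⌊46.14696/10⌋ = 4 → E.
Square (2°×1°, digits 0–9): lon ⌊18.38833/2⌋ = 9; lat ⌊6.14696/1⌋ = 6.
Subsquare (5′×2.5′, letters a–x): lon ⌊0.38833/0.0833333⌋ = 4 → e; lat ⌊0.14696/0.0416667⌋ = 3 → d.
Extended square (30″×15″, digits 0–9): lon ⌊0.05500/0.00833333⌋ = 6; lat ⌊0.02196/0.00416667⌋ = 5.

HE96ed65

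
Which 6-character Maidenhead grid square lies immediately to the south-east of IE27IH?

IE27jg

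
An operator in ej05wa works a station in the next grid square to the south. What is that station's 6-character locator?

EJ04wx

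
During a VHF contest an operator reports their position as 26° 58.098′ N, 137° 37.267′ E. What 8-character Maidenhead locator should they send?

PL86tx42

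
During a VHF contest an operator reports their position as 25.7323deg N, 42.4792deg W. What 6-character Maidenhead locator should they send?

GL85sr

Offset from 180°W / 90°S: lon 137.5208°, lat 115.7323°.
Field: 137.5208/20 → 6 → G, 115.7323/10 → 11 → L; chars GL.
Square: 17.5208/2 → 8, 5.7323/1 → 5; chars 85.
Subsquare: 1.5208/0.0833333 → 18 → s, 0.7323/0.0416667 → 17 → r; chars sr.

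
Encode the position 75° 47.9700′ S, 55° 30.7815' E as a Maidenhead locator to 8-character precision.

LB74se18

Shift to the Maidenhead origin (180°W, 90°S): lon 235.51302, lat 14.20050.
Field: lon ⌊235.51302/20⌋ = 11 → L; lat ⌊14.20050/10⌋ = 1 → B.
Square: lon ⌊15.51302/2⌋ = 7; lat ⌊4.20050/1⌋ = 4.
Subsquare: lon ⌊1.51302/0.0833333⌋ = 18 → s; lat ⌊0.20050/0.0416667⌋ = 4 → e.
Extended square: lon ⌊0.01302/0.00833333⌋ = 1; lat ⌊0.03383/0.00416667⌋ = 8.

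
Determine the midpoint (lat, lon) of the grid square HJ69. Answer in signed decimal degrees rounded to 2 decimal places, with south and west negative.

9.50, -27.00

Field H=7, J=9: +7·20° lon, +9·10° lat → SW at lon -40°, lat 0°.
Square 6, 9: +6·2° lon, +9·1° lat → SW at lon -28°, lat 9°.
Cell spans 2° lon × 1° lat. Centre is SW corner plus half of each.
latitude 9.50, longitude -27.00.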